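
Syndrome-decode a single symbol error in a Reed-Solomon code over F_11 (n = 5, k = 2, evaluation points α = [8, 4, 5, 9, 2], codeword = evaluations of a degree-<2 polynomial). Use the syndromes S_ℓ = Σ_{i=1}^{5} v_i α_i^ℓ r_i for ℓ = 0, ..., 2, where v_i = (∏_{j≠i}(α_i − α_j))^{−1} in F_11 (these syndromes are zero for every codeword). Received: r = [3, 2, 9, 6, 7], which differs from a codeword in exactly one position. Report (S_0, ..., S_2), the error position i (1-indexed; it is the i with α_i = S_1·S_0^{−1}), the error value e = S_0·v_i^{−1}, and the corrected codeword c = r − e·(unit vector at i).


S = (5, 3, 4), error at position 3, error magnitude e = 4, c = [3, 2, 5, 6, 7].

Step 1: column multipliers v_i = (∏_{j≠i}(α_i − α_j))^{−1} mod 11.
  i = 1 (α = 8): (8−4)(8−5)(8−9)(8−2) = 4·3·(−1)·6 = −72 ≡ 5, so v_1 = 5^{−1} = 9 (mod 11).
  i = 2 (α = 4): (4−8)(4−5)(4−9)(4−2) = (−4)·(−1)·(−5)·2 = −40 ≡ 4, so v_2 = 4^{−1} = 3 (mod 11).
  i = 3 (α = 5): (5−8)(5−4)(5−9)(5−2) = (−3)·1·(−4)·3 = 36 ≡ 3, so v_3 = 3^{−1} = 4 (mod 11).
  i = 4 (α = 9): (9−8)(9−4)(9−5)(9−2) = 1·5·4·7 = 140 ≡ 8, so v_4 = 8^{−1} = 7 (mod 11).
  i = 5 (α = 2): (2−8)(2−4)(2−5)(2−9) = (−6)·(−2)·(−3)·(−7) = 252 ≡ 10, so v_5 = 10^{−1} = 10 (mod 11).
  v = [9, 3, 4, 7, 10].
Step 2: syndromes of r = [3, 2, 9, 6, 7] (all sums mod 11).
  S_0 = Σ v_i r_i = 9·3 + 3·2 + 4·9 + 7·6 + 10·7 = 181 ≡ 5.
  S_1 = Σ v_i α_i r_i = 9·8·3 + 3·4·2 + 4·5·9 + 7·9·6 + 10·2·7 = 938 ≡ 3.
  α_i^2 mod 11 = [9, 5, 3, 4, 4].
  S_2 = Σ v_i α_i^2 r_i = 9·9·3 + 3·5·2 + 4·3·9 + 7·4·6 + 10·4·7 = 829 ≡ 4.
  S = (5, 3, 4) ≠ 0, so r is not a codeword (an error is present).
Step 3: locate the error. For a single error e at position i, S_ℓ = v_i·e·α_i^ℓ, so α_err = S_1/S_0.
  S_0^{−1} = 5^{−1} = 9 (mod 11), so α_err = 3·9 = 27 ≡ 5 = α_3. Error position i = 3.
  Consistency check: S_2/S_1 = 4·4 = 16 ≡ 5 = α_err ✓ (single-error assumption holds).
Step 4: error magnitude e = S_0/v_3 = S_0·∏_{j≠3}(α_3 − α_j) = 5·3 = 15 ≡ 4 (mod 11).
Step 5: correct position 3: c_3 = r_3 − e = 9 − 4 ≡ 5 (mod 11). Hence c = [3, 2, 5, 6, 7].
  Check: interpolating c through the α_i gives m(x) = 1 + 3·x (degree < 2) with m(α_i) = c_i for every i, so c is indeed a codeword.


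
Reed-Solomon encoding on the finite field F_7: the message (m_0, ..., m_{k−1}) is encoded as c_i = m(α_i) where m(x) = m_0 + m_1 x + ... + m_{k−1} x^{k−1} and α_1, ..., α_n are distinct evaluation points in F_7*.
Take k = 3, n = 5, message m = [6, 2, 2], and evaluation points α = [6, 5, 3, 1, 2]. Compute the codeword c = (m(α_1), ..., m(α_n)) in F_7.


c = [6, 3, 2, 3, 4]

Message polynomial: m(x) = 6 + 2·x + 2·x^2 (mod 7).
For each evaluation point α_i, compute m(α_i) mod 7:
  α_1 = 6: Horner steps 2 → 0 → 6, so m(6) = 6.
  α_2 = 5: Horner steps 2 → 5 → 3, so m(5) = 3.
  α_3 = 3: Horner steps 2 → 1 → 2, so m(3) = 2.
  α_4 = 1: Horner steps 2 → 4 → 3, so m(1) = 3.
  α_5 = 2: Horner steps 2 → 6 → 4, so m(2) = 4.
Codeword c = [6, 3, 2, 3, 4] ∈ F_7^5.


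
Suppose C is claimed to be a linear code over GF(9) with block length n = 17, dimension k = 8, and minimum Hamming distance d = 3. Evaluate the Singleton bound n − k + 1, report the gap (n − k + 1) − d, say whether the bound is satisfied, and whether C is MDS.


Singleton RHS = n − k + 1 = 10, slack = 7, bound satisfied, not MDS.

Singleton bound: d ≤ n − k + 1.
Here n = 17, k = 8, so n − k + 1 = 10.
Given d = 3, check d ≤ 10: YES.
Slack = (n − k + 1) − d = 7.
The code is NOT MDS (slack = 7 > 0).
Description: the claimed parameters are [17, 8, 3]_9; such a code would be non-MDS.


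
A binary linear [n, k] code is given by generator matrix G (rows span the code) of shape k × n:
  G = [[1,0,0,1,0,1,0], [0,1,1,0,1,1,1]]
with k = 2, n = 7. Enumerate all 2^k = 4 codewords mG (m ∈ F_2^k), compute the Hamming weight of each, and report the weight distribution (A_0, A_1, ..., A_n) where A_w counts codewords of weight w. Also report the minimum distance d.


Weight distribution: A_0 = 1, A_3 = 1, A_5 = 1, A_6 = 1. Minimum distance d = 3.

Enumerate all 2^2 = 4 messages m ∈ F_2^2.
For each, compute codeword c = mG in F_2^7, then tally its weight.
  m = 00 → c = 0000000, weight = 0.
  m = 10 → c = 1001010, weight = 3.
  m = 01 → c = 0110111, weight = 5.
  m = 11 → c = 1111101, weight = 6.
Tally weights:
  weight 0: 1 codewords.
  weight 3: 1 codewords.
  weight 5: 1 codewords.
  weight 6: 1 codewords.
Minimum distance d = smallest w > 0 with A_w > 0 = 3.
Sanity: Σ A_w = 4 = 2^2 = 4 ✓.


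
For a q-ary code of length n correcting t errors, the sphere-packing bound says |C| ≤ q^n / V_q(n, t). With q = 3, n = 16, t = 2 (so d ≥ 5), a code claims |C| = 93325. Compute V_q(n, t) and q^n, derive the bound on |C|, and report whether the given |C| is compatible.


V_q(n, t) = 513, q^n = 43046721, Hamming bound = 83911, |C| = 93325 > bound (violated).

Step 1: Compute V_q(n, t) = Σ_{j=0}^2 C(n, j) (q−1)^j.
  j = 0: C(16,0)·(2)^0 = 1·1 = 1.
  j = 1: C(16,1)·(2)^1 = 16·2 = 32.
  j = 2: C(16,2)·(2)^2 = 120·4 = 480.
  V_q(n, t) = 1 + 32 + 480 = 513.
Step 2: q^n = 3^16 = 43046721.
Step 3: Hamming bound ⌊q^n / V_q(n,t)⌋ = ⌊43046721/513⌋ = 83911.
Step 4: Compare |C| = 93325 to 83911: violated.
The claimed |C| lies above the Hamming bound, so no 3-ary code of length 16 with d ≥ 5 can have 93325 codewords.


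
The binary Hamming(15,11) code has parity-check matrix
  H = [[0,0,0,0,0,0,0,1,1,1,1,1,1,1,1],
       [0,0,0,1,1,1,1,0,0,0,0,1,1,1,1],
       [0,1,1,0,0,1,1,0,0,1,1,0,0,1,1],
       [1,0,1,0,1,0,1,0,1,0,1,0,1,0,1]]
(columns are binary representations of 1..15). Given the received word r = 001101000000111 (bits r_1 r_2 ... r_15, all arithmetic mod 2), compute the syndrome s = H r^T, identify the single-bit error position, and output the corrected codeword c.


s = (1, 1, 0, 1)^T, error position = 13, corrected codeword c = 001101000000011

Compute s = H r^T mod 2 one row at a time:
  s_1 = 0 + 0 + 0 + 0 + 0 + 1 + 1 + 1 = 3 ≡ 1 (mod 2).
  s_2 = 1 + 0 + 1 + 0 + 0 + 1 + 1 + 1 = 5 ≡ 1 (mod 2).
  s_3 = 0 + 1 + 1 + 0 + 0 + 0 + 1 + 1 = 4 ≡ 0 (mod 2).
  s_4 = 0 + 1 + 0 + 0 + 0 + 0 + 1 + 1 = 3 ≡ 1 (mod 2).
s = (1, 1, 0, 1)^T — this equals column 13 of H (binary 1101), so error is at position 13.
Correct: flip bit 13 of r = 001101000000111 to get c = 001101000000011.


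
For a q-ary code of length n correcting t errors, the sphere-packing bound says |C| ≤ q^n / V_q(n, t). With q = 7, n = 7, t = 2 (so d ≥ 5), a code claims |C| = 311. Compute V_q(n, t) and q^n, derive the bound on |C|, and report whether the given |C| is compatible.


V_q(n, t) = 799, q^n = 823543, Hamming bound = 1030, |C| = 311 ≤ bound (satisfied).

Step 1: Compute V_q(n, t) = Σ_{j=0}^2 C(n, j) (q−1)^j.
  j = 0: C(7,0)·(6)^0 = 1·1 = 1.
  j = 1: C(7,1)·(6)^1 = 7·6 = 42.
  j = 2: C(7,2)·(6)^2 = 21·36 = 756.
  V_q(n, t) = 1 + 42 + 756 = 799.
Step 2: q^n = 7^7 = 823543.
Step 3: Hamming bound ⌊q^n / V_q(n,t)⌋ = ⌊823543/799⌋ = 1030.
Step 4: Compare |C| = 311 to 1030: satisfied.
The claimed |C| lies below the Hamming bound.


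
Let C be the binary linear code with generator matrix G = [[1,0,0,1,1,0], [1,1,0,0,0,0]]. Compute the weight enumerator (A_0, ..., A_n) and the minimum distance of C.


Weight distribution: A_0 = 1, A_2 = 1, A_3 = 2. Minimum distance d = 2.

Enumerate all 2^2 = 4 messages m ∈ F_2^2.
For each, compute codeword c = mG in F_2^6, then tally its weight.
  m = 00 → c = 000000, weight = 0.
  m = 10 → c = 100110, weight = 3.
  m = 01 → c = 110000, weight = 2.
  m = 11 → c = 010110, weight = 3.
Tally weights:
  weight 0: 1 codewords.
  weight 2: 1 codewords.
  weight 3: 2 codewords.
Minimum distance d = smallest w > 0 with A_w > 0 = 2.
Sanity: Σ A_w = 4 = 2^2 = 4 ✓.


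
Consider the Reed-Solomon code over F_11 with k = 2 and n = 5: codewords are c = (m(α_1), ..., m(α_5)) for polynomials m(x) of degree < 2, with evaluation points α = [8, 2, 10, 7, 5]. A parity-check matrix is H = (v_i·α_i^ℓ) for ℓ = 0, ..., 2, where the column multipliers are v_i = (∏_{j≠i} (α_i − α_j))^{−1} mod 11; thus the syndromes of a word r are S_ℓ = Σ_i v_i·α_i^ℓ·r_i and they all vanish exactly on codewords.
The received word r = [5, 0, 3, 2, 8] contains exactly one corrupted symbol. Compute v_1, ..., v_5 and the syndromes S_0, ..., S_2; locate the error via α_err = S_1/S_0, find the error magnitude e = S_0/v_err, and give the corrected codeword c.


S = (5, 2, 3), error at position 4, error magnitude e = 7, c = [5, 0, 3, 6, 8].

Step 1: column multipliers v_i = (∏_{j≠i}(α_i − α_j))^{−1} mod 11.
  i = 1 (α = 8): (8−2)(8−10)(8−7)(8−5) = 6·(−2)·1·3 = −36 ≡ 8, so v_1 = 8^{−1} = 7 (mod 11).
  i = 2 (α = 2): (2−8)(2−10)(2−7)(2−5) = (−6)·(−8)·(−5)·(−3) = 720 ≡ 5, so v_2 = 5^{−1} = 9 (mod 11).
  i = 3 (α = 10): (10−8)(10−2)(10−7)(10−5) = 2·8·3·5 = 240 ≡ 9, so v_3 = 9^{−1} = 5 (mod 11).
  i = 4 (α = 7): (7−8)(7−2)(7−10)(7−5) = (−1)·5·(−3)·2 = 30 ≡ 8, so v_4 = 8^{−1} = 7 (mod 11).
  i = 5 (α = 5): (5−8)(5−2)(5−10)(5−7) = (−3)·3·(−5)·(−2) = −90 ≡ 9, so v_5 = 9^{−1} = 5 (mod 11).
  v = [7, 9, 5, 7, 5].
Step 2: syndromes of r = [5, 0, 3, 2, 8] (all sums mod 11).
  S_0 = Σ v_i r_i = 7·5 + 9·0 + 5·3 + 7·2 + 5·8 = 104 ≡ 5.
  S_1 = Σ v_i α_i r_i = 7·8·5 + 9·2·0 + 5·10·3 + 7·7·2 + 5·5·8 = 728 ≡ 2.
  α_i^2 mod 11 = [9, 4, 1, 5, 3].
  S_2 = Σ v_i α_i^2 r_i = 7·9·5 + 9·4·0 + 5·1·3 + 7·5·2 + 5·3·8 = 520 ≡ 3.
  S = (5, 2, 3) ≠ 0, so r is not a codeword (an error is present).
Step 3: locate the error. For a single error e at position i, S_ℓ = v_i·e·α_i^ℓ, so α_err = S_1/S_0.
  S_0^{−1} = 5^{−1} = 9 (mod 11), so α_err = 2·9 = 18 ≡ 7 = α_4. Error position i = 4.
  Consistency check: S_2/S_1 = 3·6 = 18 ≡ 7 = α_err ✓ (single-error assumption holds).
Step 4: error magnitude e = S_0/v_4 = S_0·∏_{j≠4}(α_4 − α_j) = 5·8 = 40 ≡ 7 (mod 11).
Step 5: correct position 4: c_4 = r_4 − e = 2 − 7 ≡ 6 (mod 11). Hence c = [5, 0, 3, 6, 8].
  Check: interpolating c through the α_i gives m(x) = 2 + 10·x (degree < 2) with m(α_i) = c_i for every i, so c is indeed a codeword.


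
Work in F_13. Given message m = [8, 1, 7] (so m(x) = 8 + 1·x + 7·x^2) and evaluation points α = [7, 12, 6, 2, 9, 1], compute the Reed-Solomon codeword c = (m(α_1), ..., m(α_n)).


c = [7, 1, 6, 12, 12, 3]

Message polynomial: m(x) = 8 + 1·x + 7·x^2 (mod 13).
For each evaluation point α_i, compute m(α_i) mod 13:
  α_1 = 7: Horner steps 7 → 11 → 7, so m(7) = 7.
  α_2 = 12: Horner steps 7 → 7 → 1, so m(12) = 1.
  α_3 = 6: Horner steps 7 → 4 → 6, so m(6) = 6.
  α_4 = 2: Horner steps 7 → 2 → 12, so m(2) = 12.
  α_5 = 9: Horner steps 7 → 12 → 12, so m(9) = 12.
  α_6 = 1: Horner steps 7 → 8 → 3, so m(1) = 3.
Codeword c = [7, 1, 6, 12, 12, 3] ∈ F_13^6.


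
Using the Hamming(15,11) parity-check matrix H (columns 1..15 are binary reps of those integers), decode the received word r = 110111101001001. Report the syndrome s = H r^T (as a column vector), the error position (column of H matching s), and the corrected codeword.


s = (1, 0, 0, 1)^T, error position = 9, corrected codeword c = 110111100001001

Compute s = H r^T mod 2 one row at a time:
  s_1 = 0 + 1 + 0 + 0 + 1 + 0 + 0 + 1 = 3 ≡ 1 (mod 2).
  s_2 = 1 + 1 + 1 + 1 + 1 + 0 + 0 + 1 = 6 ≡ 0 (mod 2).
  s_3 = 1 + 0 + 1 + 1 + 0 + 0 + 0 + 1 = 4 ≡ 0 (mod 2).
  s_4 = 1 + 0 + 1 + 1 + 1 + 0 + 0 + 1 = 5 ≡ 1 (mod 2).
s = (1, 0, 0, 1)^T — this equals column 9 of H (binary 1001), so error is at position 9.
Correct: flip bit 9 of r = 110111101001001 to get c = 110111100001001.


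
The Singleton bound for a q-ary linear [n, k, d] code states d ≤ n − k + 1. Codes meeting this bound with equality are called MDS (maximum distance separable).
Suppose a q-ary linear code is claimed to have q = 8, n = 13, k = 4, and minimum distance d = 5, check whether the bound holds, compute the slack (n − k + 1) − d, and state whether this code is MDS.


Singleton RHS = n − k + 1 = 10, slack = 5, bound satisfied, not MDS.

Singleton bound: d ≤ n − k + 1.
Here n = 13, k = 4, so n − k + 1 = 10.
Given d = 5, check d ≤ 10: YES.
Slack = (n − k + 1) − d = 5.
The code is NOT MDS (slack = 5 > 0).
Description: the claimed parameters are [13, 4, 5]_8; such a code would be non-MDS.


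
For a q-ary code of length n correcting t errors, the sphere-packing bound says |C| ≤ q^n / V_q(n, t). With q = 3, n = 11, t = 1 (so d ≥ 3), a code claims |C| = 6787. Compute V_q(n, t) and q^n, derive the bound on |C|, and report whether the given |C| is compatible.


V_q(n, t) = 23, q^n = 177147, Hamming bound = 7702, |C| = 6787 ≤ bound (satisfied).

Step 1: Compute V_q(n, t) = Σ_{j=0}^1 C(n, j) (q−1)^j.
  j = 0: C(11,0)·(2)^0 = 1·1 = 1.
  j = 1: C(11,1)·(2)^1 = 11·2 = 22.
  V_q(n, t) = 1 + 22 = 23.
Step 2: q^n = 3^11 = 177147.
Step 3: Hamming bound ⌊q^n / V_q(n,t)⌋ = ⌊177147/23⌋ = 7702.
Step 4: Compare |C| = 6787 to 7702: satisfied.
The claimed |C| lies below the Hamming bound.


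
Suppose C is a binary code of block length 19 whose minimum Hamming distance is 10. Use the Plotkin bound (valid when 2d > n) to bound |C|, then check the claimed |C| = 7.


Plotkin bound M ≤ 20; given |C| = 7 ≤ bound (satisfied).

Check applicability: 2d = 20, n = 19.
2d − n = 1 > 0, so Plotkin applies.
Compute d/(2d−n) = 10/1 ≈ 10.0000.
⌊d/(2d−n)⌋ = 10.
Plotkin bound: M ≤ 2·10 = 20.
Given |C| = 7, check: satisfied.
This |C| is below the Plotkin bound.


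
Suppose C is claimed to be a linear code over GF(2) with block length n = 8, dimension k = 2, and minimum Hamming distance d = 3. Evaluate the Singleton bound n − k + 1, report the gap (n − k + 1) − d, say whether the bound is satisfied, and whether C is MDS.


Singleton RHS = n − k + 1 = 7, slack = 4, bound satisfied, not MDS.

Singleton bound: d ≤ n − k + 1.
Here n = 8, k = 2, so n − k + 1 = 7.
Given d = 3, check d ≤ 7: YES.
Slack = (n − k + 1) − d = 4.
The code is NOT MDS (slack = 4 > 0).
Description: the claimed parameters are [8, 2, 3]_2; such a code would be non-MDS.


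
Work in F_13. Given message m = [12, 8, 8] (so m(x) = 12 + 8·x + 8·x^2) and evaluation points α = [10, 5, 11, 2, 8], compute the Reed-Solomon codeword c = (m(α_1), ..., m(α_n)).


c = [8, 5, 2, 8, 3]

Message polynomial: m(x) = 12 + 8·x + 8·x^2 (mod 13).
For each evaluation point α_i, compute m(α_i) mod 13:
  α_1 = 10: Horner steps 8 → 10 → 8, so m(10) = 8.
  α_2 = 5: Horner steps 8 → 9 → 5, so m(5) = 5.
  α_3 = 11: Horner steps 8 → 5 → 2, so m(11) = 2.
  α_4 = 2: Horner steps 8 → 11 → 8, so m(2) = 8.
  α_5 = 8: Horner steps 8 → 7 → 3, so m(8) = 3.
Codeword c = [8, 5, 2, 8, 3] ∈ F_13^5.


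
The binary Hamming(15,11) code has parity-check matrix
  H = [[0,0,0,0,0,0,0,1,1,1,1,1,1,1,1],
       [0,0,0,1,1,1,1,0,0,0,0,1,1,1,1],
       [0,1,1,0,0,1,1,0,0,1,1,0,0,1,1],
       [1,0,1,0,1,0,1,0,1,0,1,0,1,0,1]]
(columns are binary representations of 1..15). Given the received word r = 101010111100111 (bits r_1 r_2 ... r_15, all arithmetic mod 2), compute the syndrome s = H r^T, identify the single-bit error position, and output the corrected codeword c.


s = (0, 1, 1, 1)^T, error position = 7, corrected codeword c = 101010011100111

Compute s = H r^T mod 2 one row at a time:
  s_1 = 1 + 1 + 1 + 0 + 0 + 1 + 1 + 1 = 6 ≡ 0 (mod 2).
  s_2 = 0 + 1 + 0 + 1 + 0 + 1 + 1 + 1 = 5 ≡ 1 (mod 2).
  s_3 = 0 + 1 + 0 + 1 + 1 + 0 + 1 + 1 = 5 ≡ 1 (mod 2).
  s_4 = 1 + 1 + 1 + 1 + 1 + 0 + 1 + 1 = 7 ≡ 1 (mod 2).
s = (0, 1, 1, 1)^T — this equals column 7 of H (binary 0111), so error is at position 7.
Correct: flip bit 7 of r = 101010111100111 to get c = 101010011100111.


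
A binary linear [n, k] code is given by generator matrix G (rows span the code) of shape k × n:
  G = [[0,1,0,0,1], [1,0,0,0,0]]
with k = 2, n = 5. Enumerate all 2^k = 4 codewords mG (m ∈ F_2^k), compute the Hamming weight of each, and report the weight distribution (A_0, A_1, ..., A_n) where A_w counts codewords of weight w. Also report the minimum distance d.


Weight distribution: A_0 = 1, A_1 = 1, A_2 = 1, A_3 = 1. Minimum distance d = 1.

Enumerate all 2^2 = 4 messages m ∈ F_2^2.
For each, compute codeword c = mG in F_2^5, then tally its weight.
  m = 00 → c = 00000, weight = 0.
  m = 10 → c = 01001, weight = 2.
  m = 01 → c = 10000, weight = 1.
  m = 11 → c = 11001, weight = 3.
Tally weights:
  weight 0: 1 codewords.
  weight 1: 1 codewords.
  weight 2: 1 codewords.
  weight 3: 1 codewords.
Minimum distance d = smallest w > 0 with A_w > 0 = 1.
Sanity: Σ A_w = 4 = 2^2 = 4 ✓.


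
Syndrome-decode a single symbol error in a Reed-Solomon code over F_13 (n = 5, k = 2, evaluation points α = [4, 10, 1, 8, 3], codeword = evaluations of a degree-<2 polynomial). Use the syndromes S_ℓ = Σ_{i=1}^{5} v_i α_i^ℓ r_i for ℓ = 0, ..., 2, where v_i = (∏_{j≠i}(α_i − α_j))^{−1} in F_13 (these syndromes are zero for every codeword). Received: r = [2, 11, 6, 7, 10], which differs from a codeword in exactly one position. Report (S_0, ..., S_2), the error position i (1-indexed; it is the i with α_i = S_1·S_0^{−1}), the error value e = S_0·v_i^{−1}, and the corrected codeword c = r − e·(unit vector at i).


S = (6, 11, 5), error at position 1, error magnitude e = 3, c = [12, 11, 6, 7, 10].

Step 1: column multipliers v_i = (∏_{j≠i}(α_i − α_j))^{−1} mod 13.
  i = 1 (α = 4): (4−10)(4−1)(4−8)(4−3) = (−6)·3·(−4)·1 = 72 ≡ 7, so v_1 = 7^{−1} = 2 (mod 13).
  i = 2 (α = 10): (10−4)(10−1)(10−8)(10−3) = 6·9·2·7 = 756 ≡ 2, so v_2 = 2^{−1} = 7 (mod 13).
  i = 3 (α = 1): (1−4)(1−10)(1−8)(1−3) = (−3)·(−9)·(−7)·(−2) = 378 ≡ 1, so v_3 = 1^{−1} = 1 (mod 13).
  i = 4 (α = 8): (8−4)(8−10)(8−1)(8−3) = 4·(−2)·7·5 = −280 ≡ 6, so v_4 = 6^{−1} = 11 (mod 13).
  i = 5 (α = 3): (3−4)(3−10)(3−1)(3−8) = (−1)·(−7)·2·(−5) = −70 ≡ 8, so v_5 = 8^{−1} = 5 (mod 13).
  v = [2, 7, 1, 11, 5].
Step 2: syndromes of r = [2, 11, 6, 7, 10] (all sums mod 13).
  S_0 = Σ v_i r_i = 2·2 + 7·11 + 1·6 + 11·7 + 5·10 = 214 ≡ 6.
  S_1 = Σ v_i α_i r_i = 2·4·2 + 7·10·11 + 1·1·6 + 11·8·7 + 5·3·10 = 1558 ≡ 11.
  α_i^2 mod 13 = [3, 9, 1, 12, 9].
  S_2 = Σ v_i α_i^2 r_i = 2·3·2 + 7·9·11 + 1·1·6 + 11·12·7 + 5·9·10 = 2085 ≡ 5.
  S = (6, 11, 5) ≠ 0, so r is not a codeword (an error is present).
Step 3: locate the error. For a single error e at position i, S_ℓ = v_i·e·α_i^ℓ, so α_err = S_1/S_0.
  S_0^{−1} = 6^{−1} = 11 (mod 13), so α_err = 11·11 = 121 ≡ 4 = α_1. Error position i = 1.
  Consistency check: S_2/S_1 = 5·6 = 30 ≡ 4 = α_err ✓ (single-error assumption holds).
Step 4: error magnitude e = S_0/v_1 = S_0·∏_{j≠1}(α_1 − α_j) = 6·7 = 42 ≡ 3 (mod 13).
Step 5: correct position 1: c_1 = r_1 − e = 2 − 3 ≡ 12 (mod 13). Hence c = [12, 11, 6, 7, 10].
  Check: interpolating c through the α_i gives m(x) = 4 + 2·x (degree < 2) with m(α_i) = c_i for every i, so c is indeed a codeword.


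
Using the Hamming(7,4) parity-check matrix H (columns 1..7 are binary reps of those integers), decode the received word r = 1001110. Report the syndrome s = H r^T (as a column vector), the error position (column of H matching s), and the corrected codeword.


s = (1, 1, 0)^T, error position = 6, corrected codeword c = 1001100

Compute s = H r^T mod 2 one row at a time:
  s_1 = 1 + 1 + 1 + 0 = 3 ≡ 1 (mod 2).
  s_2 = 0 + 0 + 1 + 0 = 1 ≡ 1 (mod 2).
  s_3 = 1 + 0 + 1 + 0 = 2 ≡ 0 (mod 2).
s = (1, 1, 0)^T — this equals column 6 of H (binary 110), so error is at position 6.
Correct: flip bit 6 of r = 1001110 to get c = 1001100.


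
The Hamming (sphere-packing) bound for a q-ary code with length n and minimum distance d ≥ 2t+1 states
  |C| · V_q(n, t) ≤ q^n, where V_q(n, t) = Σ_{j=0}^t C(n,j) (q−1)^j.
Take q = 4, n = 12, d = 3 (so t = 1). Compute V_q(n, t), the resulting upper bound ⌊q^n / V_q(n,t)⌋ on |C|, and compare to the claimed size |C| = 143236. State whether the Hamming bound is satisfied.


V_q(n, t) = 37, q^n = 16777216, Hamming bound = 453438, |C| = 143236 ≤ bound (satisfied).

Step 1: Compute V_q(n, t) = Σ_{j=0}^1 C(n, j) (q−1)^j.
  j = 0: C(12,0)·(3)^0 = 1·1 = 1.
  j = 1: C(12,1)·(3)^1 = 12·3 = 36.
  V_q(n, t) = 1 + 36 = 37.
Step 2: q^n = 4^12 = 16777216.
Step 3: Hamming bound ⌊q^n / V_q(n,t)⌋ = ⌊16777216/37⌋ = 453438.
Step 4: Compare |C| = 143236 to 453438: satisfied.
The claimed |C| lies below the Hamming bound.


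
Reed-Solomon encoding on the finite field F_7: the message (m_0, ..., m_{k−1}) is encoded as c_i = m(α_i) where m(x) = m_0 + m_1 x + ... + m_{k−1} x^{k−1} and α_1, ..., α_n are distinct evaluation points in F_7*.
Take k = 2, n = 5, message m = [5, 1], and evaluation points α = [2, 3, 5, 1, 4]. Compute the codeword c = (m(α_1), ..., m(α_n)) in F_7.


c = [0, 1, 3, 6, 2]

Message polynomial: m(x) = 5 + 1·x (mod 7).
For each evaluation point α_i, compute m(α_i) mod 7:
  α_1 = 2: Horner steps 1 → 0, so m(2) = 0.
  α_2 = 3: Horner steps 1 → 1, so m(3) = 1.
  α_3 = 5: Horner steps 1 → 3, so m(5) = 3.
  α_4 = 1: Horner steps 1 → 6, so m(1) = 6.
  α_5 = 4: Horner steps 1 → 2, so m(4) = 2.
Codeword c = [0, 1, 3, 6, 2] ∈ F_7^5.


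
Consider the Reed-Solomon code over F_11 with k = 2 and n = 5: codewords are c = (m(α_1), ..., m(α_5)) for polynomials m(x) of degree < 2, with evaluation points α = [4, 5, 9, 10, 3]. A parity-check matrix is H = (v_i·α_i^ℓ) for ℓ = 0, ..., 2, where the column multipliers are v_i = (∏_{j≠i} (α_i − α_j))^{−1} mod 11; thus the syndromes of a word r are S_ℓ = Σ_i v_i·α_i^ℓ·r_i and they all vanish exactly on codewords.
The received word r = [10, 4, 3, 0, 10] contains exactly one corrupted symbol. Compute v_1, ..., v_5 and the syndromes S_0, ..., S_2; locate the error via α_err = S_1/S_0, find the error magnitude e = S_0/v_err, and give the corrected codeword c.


S = (1, 4, 5), error at position 1, error magnitude e = 3, c = [7, 4, 3, 0, 10].

Step 1: column multipliers v_i = (∏_{j≠i}(α_i − α_j))^{−1} mod 11.
  i = 1 (α = 4): (4−5)(4−9)(4−10)(4−3) = (−1)·(−5)·(−6)·1 = −30 ≡ 3, so v_1 = 3^{−1} = 4 (mod 11).
  i = 2 (α = 5): (5−4)(5−9)(5−10)(5−3) = 1·(−4)·(−5)·2 = 40 ≡ 7, so v_2 = 7^{−1} = 8 (mod 11).
  i = 3 (α = 9): (9−4)(9−5)(9−10)(9−3) = 5·4·(−1)·6 = −120 ≡ 1, so v_3 = 1^{−1} = 1 (mod 11).
  i = 4 (α = 10): (10−4)(10−5)(10−9)(10−3) = 6·5·1·7 = 210 ≡ 1, so v_4 = 1^{−1} = 1 (mod 11).
  i = 5 (α = 3): (3−4)(3−5)(3−9)(3−10) = (−1)·(−2)·(−6)·(−7) = 84 ≡ 7, so v_5 = 7^{−1} = 8 (mod 11).
  v = [4, 8, 1, 1, 8].
Step 2: syndromes of r = [10, 4, 3, 0, 10] (all sums mod 11).
  S_0 = Σ v_i r_i = 4·10 + 8·4 + 1·3 + 1·0 + 8·10 = 155 ≡ 1.
  S_1 = Σ v_i α_i r_i = 4·4·10 + 8·5·4 + 1·9·3 + 1·10·0 + 8·3·10 = 587 ≡ 4.
  α_i^2 mod 11 = [5, 3, 4, 1, 9].
  S_2 = Σ v_i α_i^2 r_i = 4·5·10 + 8·3·4 + 1·4·3 + 1·1·0 + 8·9·10 = 1028 ≡ 5.
  S = (1, 4, 5) ≠ 0, so r is not a codeword (an error is present).
Step 3: locate the error. For a single error e at position i, S_ℓ = v_i·e·α_i^ℓ, so α_err = S_1/S_0.
  S_0^{−1} = 1^{−1} = 1 (mod 11), so α_err = 4·1 = 4 ≡ 4 = α_1. Error position i = 1.
  Consistency check: S_2/S_1 = 5·3 = 15 ≡ 4 = α_err ✓ (single-error assumption holds).
Step 4: error magnitude e = S_0/v_1 = S_0·∏_{j≠1}(α_1 − α_j) = 1·3 = 3 ≡ 3 (mod 11).
Step 5: correct position 1: c_1 = r_1 − e = 10 − 3 ≡ 7 (mod 11). Hence c = [7, 4, 3, 0, 10].
  Check: interpolating c through the α_i gives m(x) = 8 + 8·x (degree < 2) with m(α_i) = c_i for every i, so c is indeed a codeword.


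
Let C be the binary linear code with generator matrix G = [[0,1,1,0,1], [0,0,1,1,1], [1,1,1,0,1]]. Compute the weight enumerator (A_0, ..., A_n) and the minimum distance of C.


Weight distribution: A_0 = 1, A_1 = 1, A_2 = 1, A_3 = 3, A_4 = 2. Minimum distance d = 1.

Enumerate all 2^3 = 8 messages m ∈ F_2^3.
For each, compute codeword c = mG in F_2^5, then tally its weight.
  m = 000 → c = 00000, weight = 0.
  m = 100 → c = 01101, weight = 3.
  m = 010 → c = 00111, weight = 3.
  m = 110 → c = 01010, weight = 2.
  m = 001 → c = 11101, weight = 4.
  m = 101 → c = 10000, weight = 1.
  m = 011 → c = 11010, weight = 3.
  m = 111 → c = 10111, weight = 4.
Tally weights:
  weight 0: 1 codewords.
  weight 1: 1 codewords.
  weight 2: 1 codewords.
  weight 3: 3 codewords.
  weight 4: 2 codewords.
Minimum distance d = smallest w > 0 with A_w > 0 = 1.
Sanity: Σ A_w = 8 = 2^3 = 8 ✓.


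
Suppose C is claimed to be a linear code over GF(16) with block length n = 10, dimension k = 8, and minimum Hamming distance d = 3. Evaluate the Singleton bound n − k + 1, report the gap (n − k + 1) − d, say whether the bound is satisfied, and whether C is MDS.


Singleton RHS = n − k + 1 = 3, slack = 0, bound satisfied, MDS.

Singleton bound: d ≤ n − k + 1.
Here n = 10, k = 8, so n − k + 1 = 3.
Given d = 3, check d ≤ 3: YES.
Slack = (n − k + 1) − d = 0.
The code is MDS (slack = 0).
Description: the claimed parameters are [10, 8, 3]_16; such a code would be MDS (meets Singleton bound).


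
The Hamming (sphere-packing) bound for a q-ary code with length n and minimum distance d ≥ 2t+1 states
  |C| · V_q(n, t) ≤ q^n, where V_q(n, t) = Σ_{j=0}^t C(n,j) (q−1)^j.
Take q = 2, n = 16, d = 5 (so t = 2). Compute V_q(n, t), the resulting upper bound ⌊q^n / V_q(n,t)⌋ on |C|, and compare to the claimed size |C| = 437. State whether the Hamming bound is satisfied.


V_q(n, t) = 137, q^n = 65536, Hamming bound = 478, |C| = 437 ≤ bound (satisfied).

Step 1: Compute V_q(n, t) = Σ_{j=0}^2 C(n, j) (q−1)^j.
  j = 0: C(16,0)·(1)^0 = 1·1 = 1.
  j = 1: C(16,1)·(1)^1 = 16·1 = 16.
  j = 2: C(16,2)·(1)^2 = 120·1 = 120.
  V_q(n, t) = 1 + 16 + 120 = 137.
Step 2: q^n = 2^16 = 65536.
Step 3: Hamming bound ⌊q^n / V_q(n,t)⌋ = ⌊65536/137⌋ = 478.
Step 4: Compare |C| = 437 to 478: satisfied.
The claimed |C| lies below the Hamming bound.


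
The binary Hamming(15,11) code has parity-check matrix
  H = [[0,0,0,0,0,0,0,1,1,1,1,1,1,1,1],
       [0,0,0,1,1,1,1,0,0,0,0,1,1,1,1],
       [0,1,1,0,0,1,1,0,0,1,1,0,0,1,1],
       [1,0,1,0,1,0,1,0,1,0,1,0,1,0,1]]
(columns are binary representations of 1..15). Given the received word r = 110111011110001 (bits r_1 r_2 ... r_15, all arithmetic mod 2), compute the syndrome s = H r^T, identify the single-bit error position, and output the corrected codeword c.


s = (1, 0, 1, 1)^T, error position = 11, corrected codeword c = 110111011100001

Compute s = H r^T mod 2 one row at a time:
  s_1 = 1 + 1 + 1 + 1 + 0 + 0 + 0 + 1 = 5 ≡ 1 (mod 2).
  s_2 = 1 + 1 + 1 + 0 + 0 + 0 + 0 + 1 = 4 ≡ 0 (mod 2).
  s_3 = 1 + 0 + 1 + 0 + 1 + 1 + 0 + 1 = 5 ≡ 1 (mod 2).
  s_4 = 1 + 0 + 1 + 0 + 1 + 1 + 0 + 1 = 5 ≡ 1 (mod 2).
s = (1, 0, 1, 1)^T — this equals column 11 of H (binary 1011), so error is at position 11.
Correct: flip bit 11 of r = 110111011110001 to get c = 110111011100001.


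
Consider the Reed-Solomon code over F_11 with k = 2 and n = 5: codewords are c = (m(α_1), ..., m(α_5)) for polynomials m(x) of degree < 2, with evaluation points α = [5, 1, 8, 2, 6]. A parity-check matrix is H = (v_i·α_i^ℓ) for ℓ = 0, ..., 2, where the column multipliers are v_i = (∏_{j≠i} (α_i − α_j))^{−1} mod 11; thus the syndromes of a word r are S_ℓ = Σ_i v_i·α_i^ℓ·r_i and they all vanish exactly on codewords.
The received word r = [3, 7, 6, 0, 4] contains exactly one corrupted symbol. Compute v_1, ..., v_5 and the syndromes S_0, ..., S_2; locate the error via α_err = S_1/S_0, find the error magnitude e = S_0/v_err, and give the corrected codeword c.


S = (1, 1, 1), error at position 2, error magnitude e = 8, c = [3, 10, 6, 0, 4].

Step 1: column multipliers v_i = (∏_{j≠i}(α_i − α_j))^{−1} mod 11.
  i = 1 (α = 5): (5−1)(5−8)(5−2)(5−6) = 4·(−3)·3·(−1) = 36 ≡ 3, so v_1 = 3^{−1} = 4 (mod 11).
  i = 2 (α = 1): (1−5)(1−8)(1−2)(1−6) = (−4)·(−7)·(−1)·(−5) = 140 ≡ 8, so v_2 = 8^{−1} = 7 (mod 11).
  i = 3 (α = 8): (8−5)(8−1)(8−2)(8−6) = 3·7·6·2 = 252 ≡ 10, so v_3 = 10^{−1} = 10 (mod 11).
  i = 4 (α = 2): (2−5)(2−1)(2−8)(2−6) = (−3)·1·(−6)·(−4) = −72 ≡ 5, so v_4 = 5^{−1} = 9 (mod 11).
  i = 5 (α = 6): (6−5)(6−1)(6−8)(6−2) = 1·5·(−2)·4 = −40 ≡ 4, so v_5 = 4^{−1} = 3 (mod 11).
  v = [4, 7, 10, 9, 3].
Step 2: syndromes of r = [3, 7, 6, 0, 4] (all sums mod 11).
  S_0 = Σ v_i r_i = 4·3 + 7·7 + 10·6 + 9·0 + 3·4 = 133 ≡ 1.
  S_1 = Σ v_i α_i r_i = 4·5·3 + 7·1·7 + 10·8·6 + 9·2·0 + 3·6·4 = 661 ≡ 1.
  α_i^2 mod 11 = [3, 1, 9, 4, 3].
  S_2 = Σ v_i α_i^2 r_i = 4·3·3 + 7·1·7 + 10·9·6 + 9·4·0 + 3·3·4 = 661 ≡ 1.
  S = (1, 1, 1) ≠ 0, so r is not a codeword (an error is present).
Step 3: locate the error. For a single error e at position i, S_ℓ = v_i·e·α_i^ℓ, so α_err = S_1/S_0.
  S_0^{−1} = 1^{−1} = 1 (mod 11), so α_err = 1·1 = 1 ≡ 1 = α_2. Error position i = 2.
  Consistency check: S_2/S_1 = 1·1 = 1 ≡ 1 = α_err ✓ (single-error assumption holds).
Step 4: error magnitude e = S_0/v_2 = S_0·∏_{j≠2}(α_2 − α_j) = 1·8 = 8 ≡ 8 (mod 11).
Step 5: correct position 2: c_2 = r_2 − e = 7 − 8 ≡ 10 (mod 11). Hence c = [3, 10, 6, 0, 4].
  Check: interpolating c through the α_i gives m(x) = 9 + 1·x (degree < 2) with m(α_i) = c_i for every i, so c is indeed a codeword.


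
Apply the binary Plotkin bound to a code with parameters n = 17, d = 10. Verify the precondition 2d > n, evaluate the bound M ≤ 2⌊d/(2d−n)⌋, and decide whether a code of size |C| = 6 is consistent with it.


Plotkin bound M ≤ 6; given |C| = 6 ≤ bound (satisfied).

Check applicability: 2d = 20, n = 17.
2d − n = 3 > 0, so Plotkin applies.
Compute d/(2d−n) = 10/3 ≈ 3.3333.
⌊d/(2d−n)⌋ = 3.
Plotkin bound: M ≤ 2·3 = 6.
Given |C| = 6, check: satisfied.
This |C| is at the Plotkin bound.


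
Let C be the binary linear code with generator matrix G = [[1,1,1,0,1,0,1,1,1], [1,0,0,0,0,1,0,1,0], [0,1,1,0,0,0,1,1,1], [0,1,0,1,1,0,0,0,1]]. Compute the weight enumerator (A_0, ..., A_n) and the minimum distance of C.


Weight distribution: A_0 = 1, A_2 = 1, A_3 = 2, A_4 = 3, A_5 = 4, A_6 = 3, A_7 = 2. Minimum distance d = 2.

Enumerate all 2^4 = 16 messages m ∈ F_2^4.
For each, compute codeword c = mG in F_2^9, then tally its weight.
  m = 0000 → c = 000000000, weight = 0.
  m = 1000 → c = 111010111, weight = 7.
  m = 0100 → c = 100001010, weight = 3.
  m = 1100 → c = 011011101, weight = 6.
  m = 0010 → c = 011000111, weight = 5.
  m = 1010 → c = 100010000, weight = 2.
  m = 0110 → c = 111001101, weight = 6.
  m = 1110 → c = 000011010, weight = 3.
  m = 0001 → c = 010110001, weight = 4.
  m = 1001 → c = 101100110, weight = 5.
  m = 0101 → c = 110111011, weight = 7.
  m = 1101 → c = 001101100, weight = 4.
  m = 0011 → c = 001110110, weight = 5.
  m = 1011 → c = 110100001, weight = 4.
  m = 0111 → c = 101111100, weight = 6.
  m = 1111 → c = 010101011, weight = 5.
Tally weights:
  weight 0: 1 codewords.
  weight 2: 1 codewords.
  weight 3: 2 codewords.
  weight 4: 3 codewords.
  weight 5: 4 codewords.
  weight 6: 3 codewords.
  weight 7: 2 codewords.
Minimum distance d = smallest w > 0 with A_w > 0 = 2.
Sanity: Σ A_w = 16 = 2^4 = 16 ✓.


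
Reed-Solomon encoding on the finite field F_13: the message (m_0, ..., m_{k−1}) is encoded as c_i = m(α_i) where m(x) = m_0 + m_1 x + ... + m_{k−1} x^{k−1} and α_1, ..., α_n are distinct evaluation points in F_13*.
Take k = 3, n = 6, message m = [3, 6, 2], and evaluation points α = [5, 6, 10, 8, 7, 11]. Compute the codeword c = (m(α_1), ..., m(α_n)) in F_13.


c = [5, 7, 3, 10, 0, 12]

Message polynomial: m(x) = 3 + 6·x + 2·x^2 (mod 13).
For each evaluation point α_i, compute m(α_i) mod 13:
  α_1 = 5: Horner steps 2 → 3 → 5, so m(5) = 5.
  α_2 = 6: Horner steps 2 → 5 → 7, so m(6) = 7.
  α_3 = 10: Horner steps 2 → 0 → 3, so m(10) = 3.
  α_4 = 8: Horner steps 2 → 9 → 10, so m(8) = 10.
  α_5 = 7: Horner steps 2 → 7 → 0, so m(7) = 0.
  α_6 = 11: Horner steps 2 → 2 → 12, so m(11) = 12.
Codeword c = [5, 7, 3, 10, 0, 12] ∈ F_13^6.


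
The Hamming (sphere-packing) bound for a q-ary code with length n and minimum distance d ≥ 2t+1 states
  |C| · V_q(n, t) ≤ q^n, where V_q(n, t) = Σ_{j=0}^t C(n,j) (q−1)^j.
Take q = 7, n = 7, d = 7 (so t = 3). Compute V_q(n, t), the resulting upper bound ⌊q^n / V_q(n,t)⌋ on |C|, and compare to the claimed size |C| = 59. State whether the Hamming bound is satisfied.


V_q(n, t) = 8359, q^n = 823543, Hamming bound = 98, |C| = 59 ≤ bound (satisfied).

Step 1: Compute V_q(n, t) = Σ_{j=0}^3 C(n, j) (q−1)^j.
  j = 0: C(7,0)·(6)^0 = 1·1 = 1.
  j = 1: C(7,1)·(6)^1 = 7·6 = 42.
  j = 2: C(7,2)·(6)^2 = 21·36 = 756.
  j = 3: C(7,3)·(6)^3 = 35·216 = 7560.
  V_q(n, t) = 1 + 42 + 756 + 7560 = 8359.
Step 2: q^n = 7^7 = 823543.
Step 3: Hamming bound ⌊q^n / V_q(n,t)⌋ = ⌊823543/8359⌋ = 98.
Step 4: Compare |C| = 59 to 98: satisfied.
The claimed |C| lies below the Hamming bound.


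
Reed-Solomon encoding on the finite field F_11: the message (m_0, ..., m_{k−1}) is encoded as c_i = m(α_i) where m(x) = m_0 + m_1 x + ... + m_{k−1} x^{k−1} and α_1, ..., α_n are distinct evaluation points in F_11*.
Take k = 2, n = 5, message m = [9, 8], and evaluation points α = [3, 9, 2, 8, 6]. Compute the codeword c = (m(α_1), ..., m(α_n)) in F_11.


c = [0, 4, 3, 7, 2]

Message polynomial: m(x) = 9 + 8·x (mod 11).
For each evaluation point α_i, compute m(α_i) mod 11:
  α_1 = 3: Horner steps 8 → 0, so m(3) = 0.
  α_2 = 9: Horner steps 8 → 4, so m(9) = 4.
  α_3 = 2: Horner steps 8 → 3, so m(2) = 3.
  α_4 = 8: Horner steps 8 → 7, so m(8) = 7.
  α_5 = 6: Horner steps 8 → 2, so m(6) = 2.
Codeword c = [0, 4, 3, 7, 2] ∈ F_11^5.


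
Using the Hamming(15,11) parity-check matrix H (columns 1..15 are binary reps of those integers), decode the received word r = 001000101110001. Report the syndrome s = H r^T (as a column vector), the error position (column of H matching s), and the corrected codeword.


s = (0, 0, 1, 1)^T, error position = 3, corrected codeword c = 000000101110001

Compute s = H r^T mod 2 one row at a time:
  s_1 = 0 + 1 + 1 + 1 + 0 + 0 + 0 + 1 = 4 ≡ 0 (mod 2).
  s_2 = 0 + 0 + 0 + 1 + 0 + 0 + 0 + 1 = 2 ≡ 0 (mod 2).
  s_3 = 0 + 1 + 0 + 1 + 1 + 1 + 0 + 1 = 5 ≡ 1 (mod 2).
  s_4 = 0 + 1 + 0 + 1 + 1 + 1 + 0 + 1 = 5 ≡ 1 (mod 2).
s = (0, 0, 1, 1)^T — this equals column 3 of H (binary 0011), so error is at position 3.
Correct: flip bit 3 of r = 001000101110001 to get c = 000000101110001.


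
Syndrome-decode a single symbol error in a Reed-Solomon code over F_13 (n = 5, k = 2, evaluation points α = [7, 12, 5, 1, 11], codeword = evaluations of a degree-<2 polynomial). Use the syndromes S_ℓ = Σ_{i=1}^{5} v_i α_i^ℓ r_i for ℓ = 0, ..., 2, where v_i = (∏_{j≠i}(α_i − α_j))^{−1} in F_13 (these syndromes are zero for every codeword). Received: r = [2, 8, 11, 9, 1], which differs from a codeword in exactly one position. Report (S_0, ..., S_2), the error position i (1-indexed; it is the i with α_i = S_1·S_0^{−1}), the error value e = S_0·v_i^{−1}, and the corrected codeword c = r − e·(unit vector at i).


S = (7, 10, 5), error at position 1, error magnitude e = 3, c = [12, 8, 11, 9, 1].

Step 1: column multipliers v_i = (∏_{j≠i}(α_i − α_j))^{−1} mod 13.
  i = 1 (α = 7): (7−12)(7−5)(7−1)(7−11) = (−5)·2·6·(−4) = 240 ≡ 6, so v_1 = 6^{−1} = 11 (mod 13).
  i = 2 (α = 12): (12−7)(12−5)(12−1)(12−11) = 5·7·11·1 = 385 ≡ 8, so v_2 = 8^{−1} = 5 (mod 13).
  i = 3 (α = 5): (5−7)(5−12)(5−1)(5−11) = (−2)·(−7)·4·(−6) = −336 ≡ 2, so v_3 = 2^{−1} = 7 (mod 13).
  i = 4 (α = 1): (1−7)(1−12)(1−5)(1−11) = (−6)·(−11)·(−4)·(−10) = 2640 ≡ 1, so v_4 = 1^{−1} = 1 (mod 13).
  i = 5 (α = 11): (11−7)(11−12)(11−5)(11−1) = 4·(−1)·6·10 = −240 ≡ 7, so v_5 = 7^{−1} = 2 (mod 13).
  v = [11, 5, 7, 1, 2].
Step 2: syndromes of r = [2, 8, 11, 9, 1] (all sums mod 13).
  S_0 = Σ v_i r_i = 11·2 + 5·8 + 7·11 + 1·9 + 2·1 = 150 ≡ 7.
  S_1 = Σ v_i α_i r_i = 11·7·2 + 5·12·8 + 7·5·11 + 1·1·9 + 2·11·1 = 1050 ≡ 10.
  α_i^2 mod 13 = [10, 1, 12, 1, 4].
  S_2 = Σ v_i α_i^2 r_i = 11·10·2 + 5·1·8 + 7·12·11 + 1·1·9 + 2·4·1 = 1201 ≡ 5.
  S = (7, 10, 5) ≠ 0, so r is not a codeword (an error is present).
Step 3: locate the error. For a single error e at position i, S_ℓ = v_i·e·α_i^ℓ, so α_err = S_1/S_0.
  S_0^{−1} = 7^{−1} = 2 (mod 13), so α_err = 10·2 = 20 ≡ 7 = α_1. Error position i = 1.
  Consistency check: S_2/S_1 = 5·4 = 20 ≡ 7 = α_err ✓ (single-error assumption holds).
Step 4: error magnitude e = S_0/v_1 = S_0·∏_{j≠1}(α_1 − α_j) = 7·6 = 42 ≡ 3 (mod 13).
Step 5: correct position 1: c_1 = r_1 − e = 2 − 3 ≡ 12 (mod 13). Hence c = [12, 8, 11, 9, 1].
  Check: interpolating c through the α_i gives m(x) = 2 + 7·x (degree < 2) with m(α_i) = c_i for every i, so c is indeed a codeword.


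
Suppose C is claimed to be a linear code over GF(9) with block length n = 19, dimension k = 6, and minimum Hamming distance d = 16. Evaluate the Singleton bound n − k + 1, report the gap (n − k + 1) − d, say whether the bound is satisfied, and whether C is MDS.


Singleton RHS = n − k + 1 = 14, slack = -2, bound violated (no such code; not MDS).

Singleton bound: d ≤ n − k + 1.
Here n = 19, k = 6, so n − k + 1 = 14.
Given d = 16, check d ≤ 14: NO.
Slack = (n − k + 1) − d = -2.
The slack is negative: d = 16 exceeds n − k + 1 = 14 by 2, so the Singleton bound is violated and no linear [19, 6, 16]_9 code can exist. In particular it is not MDS (MDS requires d = n − k + 1 exactly).
Description: the claimed parameters are [19, 6, 16]_9; such a code would be impossible (violates the Singleton bound).


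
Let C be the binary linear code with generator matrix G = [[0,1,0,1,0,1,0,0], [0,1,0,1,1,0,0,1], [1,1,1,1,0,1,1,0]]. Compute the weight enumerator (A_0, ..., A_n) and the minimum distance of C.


Weight distribution: A_0 = 1, A_3 = 3, A_4 = 1, A_6 = 2, A_7 = 1. Minimum distance d = 3.

Enumerate all 2^3 = 8 messages m ∈ F_2^3.
For each, compute codeword c = mG in F_2^8, then tally its weight.
  m = 000 → c = 00000000, weight = 0.
  m = 100 → c = 01010100, weight = 3.
  m = 010 → c = 01011001, weight = 4.
  m = 110 → c = 00001101, weight = 3.
  m = 001 → c = 11110110, weight = 6.
  m = 101 → c = 10100010, weight = 3.
  m = 011 → c = 10101111, weight = 6.
  m = 111 → c = 11111011, weight = 7.
Tally weights:
  weight 0: 1 codewords.
  weight 3: 3 codewords.
  weight 4: 1 codewords.
  weight 6: 2 codewords.
  weight 7: 1 codewords.
Minimum distance d = smallest w > 0 with A_w > 0 = 3.
Sanity: Σ A_w = 8 = 2^3 = 8 ✓.


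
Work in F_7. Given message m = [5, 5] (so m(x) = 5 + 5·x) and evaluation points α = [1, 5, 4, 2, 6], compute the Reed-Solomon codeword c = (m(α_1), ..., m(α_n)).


c = [3, 2, 4, 1, 0]

Message polynomial: m(x) = 5 + 5·x (mod 7).
For each evaluation point α_i, compute m(α_i) mod 7:
  α_1 = 1: Horner steps 5 → 3, so m(1) = 3.
  α_2 = 5: Horner steps 5 → 2, so m(5) = 2.
  α_3 = 4: Horner steps 5 → 4, so m(4) = 4.
  α_4 = 2: Horner steps 5 → 1, so m(2) = 1.
  α_5 = 6: Horner steps 5 → 0, so m(6) = 0.
Codeword c = [3, 2, 4, 1, 0] ∈ F_7^5.


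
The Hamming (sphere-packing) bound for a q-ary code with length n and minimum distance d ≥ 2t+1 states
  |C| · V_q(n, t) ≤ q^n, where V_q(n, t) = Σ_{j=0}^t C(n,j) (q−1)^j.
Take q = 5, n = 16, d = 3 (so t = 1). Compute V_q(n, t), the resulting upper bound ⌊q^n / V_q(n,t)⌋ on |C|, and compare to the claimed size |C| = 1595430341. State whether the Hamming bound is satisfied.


V_q(n, t) = 65, q^n = 152587890625, Hamming bound = 2347506009, |C| = 1595430341 ≤ bound (satisfied).

Step 1: Compute V_q(n, t) = Σ_{j=0}^1 C(n, j) (q−1)^j.
  j = 0: C(16,0)·(4)^0 = 1·1 = 1.
  j = 1: C(16,1)·(4)^1 = 16·4 = 64.
  V_q(n, t) = 1 + 64 = 65.
Step 2: q^n = 5^16 = 152587890625.
Step 3: Hamming bound ⌊q^n / V_q(n,t)⌋ = ⌊152587890625/65⌋ = 2347506009.
Step 4: Compare |C| = 1595430341 to 2347506009: satisfied.
The claimed |C| lies below the Hamming bound.
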